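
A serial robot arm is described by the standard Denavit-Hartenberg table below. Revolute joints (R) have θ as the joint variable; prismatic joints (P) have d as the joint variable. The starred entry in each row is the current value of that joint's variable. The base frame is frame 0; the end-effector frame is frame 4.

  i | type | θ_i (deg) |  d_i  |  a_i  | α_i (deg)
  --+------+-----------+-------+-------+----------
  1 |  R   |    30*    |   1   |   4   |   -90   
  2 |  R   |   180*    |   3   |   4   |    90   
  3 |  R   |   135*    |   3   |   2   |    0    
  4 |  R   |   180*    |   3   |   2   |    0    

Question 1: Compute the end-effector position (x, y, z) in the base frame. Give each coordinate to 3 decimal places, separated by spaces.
after link 1: o_1 = (3.4641, 2.0000, 1.0000)
after link 2: o_2 = (-1.5000, 2.5981, 1.0000)
after link 3: o_3 = (-0.9824, 4.5299, -2.0000)
after link 4: o_4 = (-1.5000, 2.5981, -5.0000)

-1.500 2.598 -5.000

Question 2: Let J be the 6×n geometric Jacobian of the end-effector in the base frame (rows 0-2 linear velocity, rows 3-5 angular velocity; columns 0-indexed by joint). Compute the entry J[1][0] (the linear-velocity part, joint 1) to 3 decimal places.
-1.500

axis z_0 = ẑ; lever o_n−o_0 = (-1.5000,2.5981,-5.0000)
cross product → J_v[:, 0] = (-2.5981,-1.5000,0.0000)
J_ω[:, 0] = z_0
entry J[1][0] = -1.5000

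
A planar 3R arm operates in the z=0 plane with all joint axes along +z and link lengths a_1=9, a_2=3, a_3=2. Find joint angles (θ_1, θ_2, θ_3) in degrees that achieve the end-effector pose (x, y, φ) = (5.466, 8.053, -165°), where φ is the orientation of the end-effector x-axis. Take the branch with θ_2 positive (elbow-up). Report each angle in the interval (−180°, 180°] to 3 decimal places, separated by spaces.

38.401 45.000 111.599

wrist centre = target − a_3·(cos φ, sin φ) = (7.3979, 8.5706)
cos θ_2 = (128.1840−9²−3²)/(2·9·3) = 0.7071; θ_2 = 44.9996° (elbow-up)
β = atan2(8.5706,7.3979) = 49.2005°; ψ = atan2(2.1213,11.1213) = 10.7990°
θ_1 = β − ψ = 38.4015°
θ_3 = φ − θ_1 − θ_2 = 111.5989° (wrapped to (-180°,180°])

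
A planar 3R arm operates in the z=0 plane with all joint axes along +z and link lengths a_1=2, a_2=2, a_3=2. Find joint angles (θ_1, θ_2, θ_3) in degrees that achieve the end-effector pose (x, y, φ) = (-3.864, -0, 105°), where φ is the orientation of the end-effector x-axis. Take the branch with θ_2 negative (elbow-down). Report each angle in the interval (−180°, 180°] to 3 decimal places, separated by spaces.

-135.016 -29.972 -90.012

wrist centre = target − a_3·(cos φ, sin φ) = (-3.3464, -1.9319)
cos θ_2 = (14.9302−2²−2²)/(2·2·2) = 0.8663; θ_2 = -29.9715° (elbow-down)
β = atan2(-1.9319,-3.3464) = -150.0022°; ψ = atan2(-0.9991,3.7325) = -14.9858°
θ_1 = β − ψ = -135.0164°
θ_3 = φ − θ_1 − θ_2 = -90.0120° (wrapped to (-180°,180°])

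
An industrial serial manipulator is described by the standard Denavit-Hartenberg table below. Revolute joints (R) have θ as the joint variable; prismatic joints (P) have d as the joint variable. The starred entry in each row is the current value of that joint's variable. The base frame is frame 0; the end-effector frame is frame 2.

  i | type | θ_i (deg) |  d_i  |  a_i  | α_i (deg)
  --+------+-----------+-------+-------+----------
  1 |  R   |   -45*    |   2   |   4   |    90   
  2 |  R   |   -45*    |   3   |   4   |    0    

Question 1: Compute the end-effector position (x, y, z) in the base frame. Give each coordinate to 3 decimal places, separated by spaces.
after link 1: o_1 = (2.8284, -2.8284, 2.0000)
after link 2: o_2 = (2.7071, -6.9497, -0.8284)

2.707 -6.950 -0.828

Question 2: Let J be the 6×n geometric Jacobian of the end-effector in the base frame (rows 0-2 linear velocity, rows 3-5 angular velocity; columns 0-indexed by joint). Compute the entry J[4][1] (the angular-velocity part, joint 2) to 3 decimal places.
-0.707

axis z_1 = (-0.7071,-0.7071,0.0000); lever o_n−o_1 = (-0.1213,-4.1213,-2.8284)
cross product → J_v[:, 1] = (2.0000,-2.0000,2.8284)
J_ω[:, 1] = z_1
entry J[4][1] = -0.7071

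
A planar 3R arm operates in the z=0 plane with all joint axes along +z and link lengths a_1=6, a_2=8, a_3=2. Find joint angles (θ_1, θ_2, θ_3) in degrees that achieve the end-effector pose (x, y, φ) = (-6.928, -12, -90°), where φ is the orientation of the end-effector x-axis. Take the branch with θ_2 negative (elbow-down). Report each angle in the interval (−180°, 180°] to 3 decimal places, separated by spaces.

-89.998 -60.002 60.000

wrist centre = target − a_3·(cos φ, sin φ) = (-6.9280, -10.0000)
cos θ_2 = (147.9972−6²−8²)/(2·6·8) = 0.5000; θ_2 = -60.0019° (elbow-down)
β = atan2(-10.0000,-6.9280) = -124.7142°; ψ = atan2(-6.9283,9.9998) = -34.7162°
θ_1 = β − ψ = -89.9981°
θ_3 = φ − θ_1 − θ_2 = 60.0000° (wrapped to (-180°,180°])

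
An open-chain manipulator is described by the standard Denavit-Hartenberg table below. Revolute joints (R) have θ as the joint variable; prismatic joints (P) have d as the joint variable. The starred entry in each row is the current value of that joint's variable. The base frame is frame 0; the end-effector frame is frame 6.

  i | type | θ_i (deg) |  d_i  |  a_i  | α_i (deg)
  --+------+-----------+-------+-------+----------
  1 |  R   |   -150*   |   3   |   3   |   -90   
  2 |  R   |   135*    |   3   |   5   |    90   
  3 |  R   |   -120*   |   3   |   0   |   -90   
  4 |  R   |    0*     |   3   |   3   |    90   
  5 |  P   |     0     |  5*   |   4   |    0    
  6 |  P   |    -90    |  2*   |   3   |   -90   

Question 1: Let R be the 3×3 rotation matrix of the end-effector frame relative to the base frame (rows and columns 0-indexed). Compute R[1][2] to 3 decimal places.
0.573

End-effector z-axis (col 2 of R) = (-0.7392,0.5732,0.3536)
R[1][2] = 0.5732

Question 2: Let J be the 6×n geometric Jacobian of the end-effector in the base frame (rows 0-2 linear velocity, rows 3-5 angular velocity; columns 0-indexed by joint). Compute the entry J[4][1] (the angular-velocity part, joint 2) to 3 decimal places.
-0.866

axis z_1 = (0.5000,-0.8660,0.0000); lever o_n−o_1 = (-6.7363,-0.3533,-8.1317)
cross product → J_v[:, 1] = (7.0423,4.0659,-6.0104)
J_ω[:, 1] = z_1
entry J[4][1] = -0.8660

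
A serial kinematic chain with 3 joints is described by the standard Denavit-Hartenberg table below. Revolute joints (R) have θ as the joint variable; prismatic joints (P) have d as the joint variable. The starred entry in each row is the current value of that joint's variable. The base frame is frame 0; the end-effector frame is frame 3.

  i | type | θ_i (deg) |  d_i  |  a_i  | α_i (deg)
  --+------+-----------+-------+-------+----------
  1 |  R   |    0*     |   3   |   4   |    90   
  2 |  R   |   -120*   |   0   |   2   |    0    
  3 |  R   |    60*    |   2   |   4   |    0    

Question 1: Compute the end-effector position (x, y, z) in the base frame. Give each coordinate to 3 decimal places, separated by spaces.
after link 1: o_1 = (4.0000, 0.0000, 3.0000)
after link 2: o_2 = (3.0000, -0.0000, 1.2679)
after link 3: o_3 = (5.0000, -2.0000, -2.1962)

5.000 -2.000 -2.196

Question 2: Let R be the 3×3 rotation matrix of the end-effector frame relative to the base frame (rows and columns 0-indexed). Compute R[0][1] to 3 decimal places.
0.866

End-effector y-axis (col 1 of R) = (0.8660,0.0000,0.5000)
R[0][1] = 0.8660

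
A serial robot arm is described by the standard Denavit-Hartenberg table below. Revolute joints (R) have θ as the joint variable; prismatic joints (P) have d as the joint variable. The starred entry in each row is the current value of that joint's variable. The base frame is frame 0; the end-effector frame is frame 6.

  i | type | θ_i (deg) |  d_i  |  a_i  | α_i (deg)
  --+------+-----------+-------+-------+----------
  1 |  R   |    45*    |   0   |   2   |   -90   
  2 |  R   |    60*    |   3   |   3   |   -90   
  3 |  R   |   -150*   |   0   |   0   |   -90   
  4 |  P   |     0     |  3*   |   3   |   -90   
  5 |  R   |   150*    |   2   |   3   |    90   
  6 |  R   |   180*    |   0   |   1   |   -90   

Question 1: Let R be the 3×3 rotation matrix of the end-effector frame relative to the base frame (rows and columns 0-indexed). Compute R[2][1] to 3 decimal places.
-0.750

End-effector y-axis (col 1 of R) = (-0.0474,0.6597,-0.7500)
R[2][1] = -0.7500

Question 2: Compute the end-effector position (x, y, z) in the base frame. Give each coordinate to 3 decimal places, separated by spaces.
after link 1: o_1 = (1.4142, 1.4142, 0.0000)
after link 2: o_2 = (0.3536, 4.5962, -2.5981)
after link 3: o_3 = (0.3536, 4.5962, -2.5981)
after link 4: o_4 = (-2.9325, 7.1057, -1.6471)
after link 5: o_5 = (0.6597, 7.0237, -1.9462)
after link 6: o_6 = (-0.1294, 7.4593, -1.5131)

-0.129 7.459 -1.513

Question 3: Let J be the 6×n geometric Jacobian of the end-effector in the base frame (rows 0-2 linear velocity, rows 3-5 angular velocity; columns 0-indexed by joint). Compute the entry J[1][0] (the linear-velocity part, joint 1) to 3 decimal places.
-0.129

axis z_0 = ẑ; lever o_n−o_0 = (-0.1294,7.4593,-1.5131)
cross product → J_v[:, 0] = (-7.4593,-0.1294,0.0000)
J_ω[:, 0] = z_0
entry J[1][0] = -0.1294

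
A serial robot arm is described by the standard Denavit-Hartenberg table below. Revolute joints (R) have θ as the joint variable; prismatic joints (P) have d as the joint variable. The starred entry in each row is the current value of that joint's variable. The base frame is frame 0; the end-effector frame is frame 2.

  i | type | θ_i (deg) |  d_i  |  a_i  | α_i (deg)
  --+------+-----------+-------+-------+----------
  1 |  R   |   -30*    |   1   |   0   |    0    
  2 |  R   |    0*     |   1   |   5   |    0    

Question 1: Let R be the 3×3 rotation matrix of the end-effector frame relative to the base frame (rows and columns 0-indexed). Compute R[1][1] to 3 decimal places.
0.866

End-effector y-axis (col 1 of R) = (0.5000,0.8660,0.0000)
R[1][1] = 0.8660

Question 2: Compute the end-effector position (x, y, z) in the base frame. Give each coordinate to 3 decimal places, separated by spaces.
4.330 -2.500 2.000

after link 1: o_1 = (0.0000, 0.0000, 1.0000)
after link 2: o_2 = (4.3301, -2.5000, 2.0000)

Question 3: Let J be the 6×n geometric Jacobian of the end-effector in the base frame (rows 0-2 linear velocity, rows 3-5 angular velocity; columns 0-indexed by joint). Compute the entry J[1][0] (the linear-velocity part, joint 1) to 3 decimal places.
4.330

axis z_0 = ẑ; lever o_n−o_0 = (4.3301,-2.5000,2.0000)
cross product → J_v[:, 0] = (2.5000,4.3301,-0.0000)
J_ω[:, 0] = z_0
entry J[1][0] = 4.3301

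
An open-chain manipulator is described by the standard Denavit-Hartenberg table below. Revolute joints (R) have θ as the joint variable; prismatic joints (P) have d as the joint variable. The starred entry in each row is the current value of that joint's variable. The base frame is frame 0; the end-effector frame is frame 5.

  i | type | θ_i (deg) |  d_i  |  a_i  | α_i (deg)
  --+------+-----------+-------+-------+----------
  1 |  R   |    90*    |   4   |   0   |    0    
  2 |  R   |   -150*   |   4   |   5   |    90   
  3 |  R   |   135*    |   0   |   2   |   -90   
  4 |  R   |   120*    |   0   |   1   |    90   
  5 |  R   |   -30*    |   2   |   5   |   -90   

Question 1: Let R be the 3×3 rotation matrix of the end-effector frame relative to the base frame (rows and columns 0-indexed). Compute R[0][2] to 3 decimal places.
0.157

End-effector z-axis (col 2 of R) = (0.1572,0.5937,-0.7891)
R[0][2] = 0.1572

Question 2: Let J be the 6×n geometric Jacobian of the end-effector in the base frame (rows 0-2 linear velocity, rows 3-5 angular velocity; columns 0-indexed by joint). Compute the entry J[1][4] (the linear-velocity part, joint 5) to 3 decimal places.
2.969

axis z_4 = (0.1268,0.7803,0.6124); lever o_n−o_4 = (5.1506,0.5789,1.4616)
cross product → J_v[:, 4] = (0.7860,2.9687,-3.9457)
J_ω[:, 4] = z_4
entry J[1][4] = 2.9687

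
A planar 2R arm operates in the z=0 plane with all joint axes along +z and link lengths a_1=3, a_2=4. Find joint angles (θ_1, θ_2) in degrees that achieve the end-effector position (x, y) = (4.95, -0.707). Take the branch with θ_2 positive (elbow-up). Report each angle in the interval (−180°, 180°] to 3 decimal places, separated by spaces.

cos θ_2 = (25.0023−3²−4²)/(2·3·4) = 0.0001; θ_2 = 89.9944° (elbow-up)
β = atan2(-0.7070,4.9500) = -8.1285°; ψ = atan2(4.0000,3.0004) = 53.1265°
θ_1 = β − ψ = -61.2550°

-61.255 89.994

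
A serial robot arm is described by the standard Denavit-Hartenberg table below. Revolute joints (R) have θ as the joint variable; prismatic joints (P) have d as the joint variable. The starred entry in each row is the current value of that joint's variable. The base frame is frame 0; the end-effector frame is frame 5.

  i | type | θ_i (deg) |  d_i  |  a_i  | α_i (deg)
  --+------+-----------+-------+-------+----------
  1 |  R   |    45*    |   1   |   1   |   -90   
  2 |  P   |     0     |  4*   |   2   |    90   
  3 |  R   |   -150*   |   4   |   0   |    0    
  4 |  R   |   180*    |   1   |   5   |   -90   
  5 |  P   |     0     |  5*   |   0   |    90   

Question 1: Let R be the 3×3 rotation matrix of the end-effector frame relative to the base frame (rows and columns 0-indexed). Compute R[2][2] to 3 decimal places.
1.000

End-effector z-axis (col 2 of R) = (0.0000,0.0000,1.0000)
R[2][2] = 1.0000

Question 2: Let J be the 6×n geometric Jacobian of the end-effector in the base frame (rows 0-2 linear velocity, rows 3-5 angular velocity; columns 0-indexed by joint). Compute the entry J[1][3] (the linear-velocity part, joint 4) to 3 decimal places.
-3.536

axis z_3 = (0.0000,0.0000,1.0000); lever o_n−o_3 = (-3.5355,6.1237,1.0000)
cross product → J_v[:, 3] = (-6.1237,-3.5355,0.0000)
J_ω[:, 3] = z_3
entry J[1][3] = -3.5355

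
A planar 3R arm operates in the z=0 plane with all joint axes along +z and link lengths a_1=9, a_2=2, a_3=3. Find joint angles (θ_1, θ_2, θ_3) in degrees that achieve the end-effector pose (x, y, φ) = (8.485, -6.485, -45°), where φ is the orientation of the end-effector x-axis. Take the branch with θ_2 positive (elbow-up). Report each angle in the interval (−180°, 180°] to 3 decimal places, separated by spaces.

wrist centre = target − a_3·(cos φ, sin φ) = (6.3637, -4.3637)
cos θ_2 = (59.5381−9²−2²)/(2·9·2) = -0.7073; θ_2 = 135.0136° (elbow-up)
β = atan2(-4.3637,6.3637) = -34.4391°; ψ = atan2(1.4139,7.5855) = 10.5584°
θ_1 = β − ψ = -44.9975°
θ_3 = φ − θ_1 − θ_2 = -135.0161° (wrapped to (-180°,180°])

-44.997 135.014 -135.016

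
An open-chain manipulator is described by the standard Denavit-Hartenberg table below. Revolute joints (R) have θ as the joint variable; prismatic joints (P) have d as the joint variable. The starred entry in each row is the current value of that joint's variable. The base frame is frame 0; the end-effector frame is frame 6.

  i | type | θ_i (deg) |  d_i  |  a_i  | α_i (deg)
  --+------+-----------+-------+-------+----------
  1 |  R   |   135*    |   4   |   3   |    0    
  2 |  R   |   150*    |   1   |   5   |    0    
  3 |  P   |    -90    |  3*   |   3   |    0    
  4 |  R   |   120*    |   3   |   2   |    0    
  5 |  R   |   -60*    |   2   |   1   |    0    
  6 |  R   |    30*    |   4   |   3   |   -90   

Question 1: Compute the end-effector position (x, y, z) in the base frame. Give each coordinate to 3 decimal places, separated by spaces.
after link 1: o_1 = (-2.1213, 2.1213, 4.0000)
after link 2: o_2 = (-0.8272, -2.7083, 5.0000)
after link 3: o_3 = (-3.7250, -3.4848, 8.0000)
after link 4: o_4 = (-2.3108, -4.8990, 11.0000)
after link 5: o_5 = (-2.5696, -5.8649, 13.0000)
after link 6: o_6 = (-1.7932, -8.7627, 17.0000)

-1.793 -8.763 17.000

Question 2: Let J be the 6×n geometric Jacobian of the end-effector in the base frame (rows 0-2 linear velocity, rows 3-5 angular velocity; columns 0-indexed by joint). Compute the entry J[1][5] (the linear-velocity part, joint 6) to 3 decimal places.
axis z_5 = (0.0000,0.0000,1.0000); lever o_n−o_5 = (0.7765,-2.8978,4.0000)
cross product → J_v[:, 5] = (2.8978,0.7765,-0.0000)
J_ω[:, 5] = z_5
entry J[1][5] = 0.7765

0.776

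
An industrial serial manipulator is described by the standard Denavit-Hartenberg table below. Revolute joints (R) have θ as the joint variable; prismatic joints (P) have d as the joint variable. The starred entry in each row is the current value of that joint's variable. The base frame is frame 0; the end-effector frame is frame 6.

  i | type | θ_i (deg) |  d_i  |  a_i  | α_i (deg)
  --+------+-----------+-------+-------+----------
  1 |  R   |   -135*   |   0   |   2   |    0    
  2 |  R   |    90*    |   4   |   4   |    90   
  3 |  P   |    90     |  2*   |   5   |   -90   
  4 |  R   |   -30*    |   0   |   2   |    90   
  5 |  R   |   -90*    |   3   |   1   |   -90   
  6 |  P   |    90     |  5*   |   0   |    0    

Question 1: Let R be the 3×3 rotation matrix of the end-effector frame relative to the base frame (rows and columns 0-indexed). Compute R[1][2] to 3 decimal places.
-0.354

End-effector z-axis (col 2 of R) = (-0.3536,-0.3536,0.8660)
R[1][2] = -0.3536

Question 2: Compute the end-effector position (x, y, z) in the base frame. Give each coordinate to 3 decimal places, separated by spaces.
-3.605 -10.676 13.562

after link 1: o_1 = (-1.4142, -1.4142, 0.0000)
after link 2: o_2 = (1.4142, -4.2426, 4.0000)
after link 3: o_3 = (0.0000, -5.6569, 9.0000)
after link 4: o_4 = (-0.7071, -6.3640, 10.7321)
after link 5: o_5 = (-1.8371, -8.9082, 9.2321)
after link 6: o_6 = (-3.6049, -10.6760, 13.5622)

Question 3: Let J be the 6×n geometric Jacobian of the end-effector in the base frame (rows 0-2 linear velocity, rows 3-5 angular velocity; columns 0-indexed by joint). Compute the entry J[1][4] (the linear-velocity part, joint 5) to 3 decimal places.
axis z_4 = (-0.6124,-0.6124,-0.5000); lever o_n−o_4 = (-2.8978,-4.3120,2.8301)
cross product → J_v[:, 4] = (-3.8891,3.1820,0.8660)
J_ω[:, 4] = z_4
entry J[1][4] = 3.1820

3.182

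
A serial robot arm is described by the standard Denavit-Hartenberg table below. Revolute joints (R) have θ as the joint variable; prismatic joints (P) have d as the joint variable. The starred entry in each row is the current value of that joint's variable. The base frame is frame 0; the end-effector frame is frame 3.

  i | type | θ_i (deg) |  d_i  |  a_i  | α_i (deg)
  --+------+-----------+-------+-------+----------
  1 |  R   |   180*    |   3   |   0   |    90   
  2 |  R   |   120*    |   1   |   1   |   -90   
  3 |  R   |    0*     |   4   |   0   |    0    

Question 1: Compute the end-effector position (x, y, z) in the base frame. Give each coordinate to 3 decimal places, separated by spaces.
after link 1: o_1 = (0.0000, 0.0000, 3.0000)
after link 2: o_2 = (0.5000, 1.0000, 3.8660)
after link 3: o_3 = (3.9641, 1.0000, 1.8660)

3.964 1.000 1.866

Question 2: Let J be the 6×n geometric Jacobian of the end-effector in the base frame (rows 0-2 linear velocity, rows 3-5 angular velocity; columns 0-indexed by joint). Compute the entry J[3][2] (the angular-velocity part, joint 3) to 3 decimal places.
0.866

axis z_2 = (0.8660,-0.0000,-0.5000); lever o_n−o_2 = (3.4641,-0.0000,-2.0000)
cross product → J_v[:, 2] = (-0.0000,0.0000,-0.0000)
J_ω[:, 2] = z_2
entry J[3][2] = 0.8660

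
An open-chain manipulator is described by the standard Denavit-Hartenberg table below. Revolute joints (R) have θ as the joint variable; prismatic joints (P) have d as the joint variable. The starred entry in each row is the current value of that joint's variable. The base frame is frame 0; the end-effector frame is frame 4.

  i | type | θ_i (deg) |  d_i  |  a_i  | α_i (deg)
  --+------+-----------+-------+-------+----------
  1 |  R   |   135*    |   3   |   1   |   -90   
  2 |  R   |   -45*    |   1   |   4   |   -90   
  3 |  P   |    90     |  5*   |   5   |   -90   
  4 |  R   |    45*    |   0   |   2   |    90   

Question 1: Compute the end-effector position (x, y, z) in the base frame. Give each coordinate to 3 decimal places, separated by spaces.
after link 1: o_1 = (-0.7071, 0.7071, 3.0000)
after link 2: o_2 = (-3.4142, 2.0000, 5.8284)
after link 3: o_3 = (-2.3787, 8.0355, 2.2929)
after link 4: o_4 = (-0.6716, 8.3284, 3.2929)

-0.672 8.328 3.293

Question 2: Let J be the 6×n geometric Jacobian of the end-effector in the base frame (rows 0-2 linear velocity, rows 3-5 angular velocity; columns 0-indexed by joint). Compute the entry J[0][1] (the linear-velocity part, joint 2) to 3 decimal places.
-0.207

axis z_1 = (-0.7071,-0.7071,0.0000); lever o_n−o_1 = (0.0355,7.6213,0.2929)
cross product → J_v[:, 1] = (-0.2071,0.2071,-5.3640)
J_ω[:, 1] = z_1
entry J[0][1] = -0.2071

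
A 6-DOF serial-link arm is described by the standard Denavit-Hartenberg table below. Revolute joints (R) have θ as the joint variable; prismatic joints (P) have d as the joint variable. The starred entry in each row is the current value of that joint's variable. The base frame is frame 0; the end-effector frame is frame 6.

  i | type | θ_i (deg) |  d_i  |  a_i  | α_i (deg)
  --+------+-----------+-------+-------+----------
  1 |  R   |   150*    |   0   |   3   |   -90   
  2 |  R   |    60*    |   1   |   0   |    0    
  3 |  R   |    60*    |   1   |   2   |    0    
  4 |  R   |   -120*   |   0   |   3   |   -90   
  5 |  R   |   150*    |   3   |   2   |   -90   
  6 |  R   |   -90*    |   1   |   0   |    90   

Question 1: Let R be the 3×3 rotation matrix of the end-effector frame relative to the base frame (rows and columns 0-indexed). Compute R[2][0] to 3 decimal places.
-1.000

End-effector x-axis (col 0 of R) = (-0.0000,-0.0000,-1.0000)
R[2][0] = -1.0000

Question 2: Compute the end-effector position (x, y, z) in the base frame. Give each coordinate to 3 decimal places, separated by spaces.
after link 1: o_1 = (-2.5981, 1.5000, 0.0000)
after link 2: o_2 = (-3.0981, 0.6340, 0.0000)
after link 3: o_3 = (-2.7321, -0.7321, -1.7321)
after link 4: o_4 = (-5.3301, 0.7679, -1.7321)
after link 5: o_5 = (-3.3301, 0.7679, -4.7321)
after link 6: o_6 = (-3.3301, -0.2321, -4.7321)

-3.330 -0.232 -4.732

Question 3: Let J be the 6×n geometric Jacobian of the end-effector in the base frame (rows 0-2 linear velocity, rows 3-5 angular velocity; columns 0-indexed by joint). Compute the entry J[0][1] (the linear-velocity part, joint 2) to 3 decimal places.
4.098

axis z_1 = (-0.5000,-0.8660,0.0000); lever o_n−o_1 = (-0.7321,-1.7321,-4.7321)
cross product → J_v[:, 1] = (4.0981,-2.3660,0.2321)
J_ω[:, 1] = z_1
entry J[0][1] = 4.0981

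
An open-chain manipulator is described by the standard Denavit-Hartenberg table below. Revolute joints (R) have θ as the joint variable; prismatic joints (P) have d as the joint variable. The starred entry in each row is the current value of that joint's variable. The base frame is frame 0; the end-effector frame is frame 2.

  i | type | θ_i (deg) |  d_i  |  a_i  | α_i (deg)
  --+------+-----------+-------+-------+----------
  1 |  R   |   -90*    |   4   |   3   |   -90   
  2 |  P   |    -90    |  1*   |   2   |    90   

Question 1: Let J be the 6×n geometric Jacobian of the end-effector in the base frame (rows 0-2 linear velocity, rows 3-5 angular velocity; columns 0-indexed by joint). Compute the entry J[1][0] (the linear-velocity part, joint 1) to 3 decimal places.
1.000

axis z_0 = ẑ; lever o_n−o_0 = (1.0000,-3.0000,6.0000)
cross product → J_v[:, 0] = (3.0000,1.0000,-0.0000)
J_ω[:, 0] = z_0
entry J[1][0] = 1.0000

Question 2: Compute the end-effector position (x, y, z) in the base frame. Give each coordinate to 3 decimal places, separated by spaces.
after link 1: o_1 = (0.0000, -3.0000, 4.0000)
after link 2: o_2 = (1.0000, -3.0000, 6.0000)

1.000 -3.000 6.000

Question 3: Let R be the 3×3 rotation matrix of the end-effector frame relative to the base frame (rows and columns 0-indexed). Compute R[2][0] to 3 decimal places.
End-effector x-axis (col 0 of R) = (-0.0000,-0.0000,1.0000)
R[2][0] = 1.0000

1.000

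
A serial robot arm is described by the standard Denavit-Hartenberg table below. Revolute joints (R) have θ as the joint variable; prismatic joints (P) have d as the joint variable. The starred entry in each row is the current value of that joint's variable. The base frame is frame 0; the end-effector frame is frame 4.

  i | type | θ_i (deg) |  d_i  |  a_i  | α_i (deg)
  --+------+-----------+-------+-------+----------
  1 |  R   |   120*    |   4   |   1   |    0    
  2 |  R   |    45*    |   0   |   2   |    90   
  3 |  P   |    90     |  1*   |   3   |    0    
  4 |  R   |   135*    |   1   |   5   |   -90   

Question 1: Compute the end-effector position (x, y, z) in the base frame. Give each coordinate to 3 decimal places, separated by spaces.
after link 1: o_1 = (-0.5000, 0.8660, 4.0000)
after link 2: o_2 = (-2.4319, 1.3837, 4.0000)
after link 3: o_3 = (-2.1730, 2.3496, 7.0000)
after link 4: o_4 = (1.5008, 2.4005, 3.4645)

1.501 2.400 3.464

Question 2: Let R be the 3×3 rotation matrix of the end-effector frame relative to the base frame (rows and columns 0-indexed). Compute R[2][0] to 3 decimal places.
-0.707

End-effector x-axis (col 0 of R) = (0.6830,-0.1830,-0.7071)
R[2][0] = -0.7071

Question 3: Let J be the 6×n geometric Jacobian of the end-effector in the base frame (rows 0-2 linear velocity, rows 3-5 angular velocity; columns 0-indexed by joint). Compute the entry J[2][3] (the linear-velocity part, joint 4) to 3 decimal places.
-3.536

axis z_3 = (0.2588,0.9659,0.0000); lever o_n−o_3 = (3.6739,0.0509,-3.5355)
cross product → J_v[:, 3] = (-3.4151,0.9151,-3.5355)
J_ω[:, 3] = z_3
entry J[2][3] = -3.5355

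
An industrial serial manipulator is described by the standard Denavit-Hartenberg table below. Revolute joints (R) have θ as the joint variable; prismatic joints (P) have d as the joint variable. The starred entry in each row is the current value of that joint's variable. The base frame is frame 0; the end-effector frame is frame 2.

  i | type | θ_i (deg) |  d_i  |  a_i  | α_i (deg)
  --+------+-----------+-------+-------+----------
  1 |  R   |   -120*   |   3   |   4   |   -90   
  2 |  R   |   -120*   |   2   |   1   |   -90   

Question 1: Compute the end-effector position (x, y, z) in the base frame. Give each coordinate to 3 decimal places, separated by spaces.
after link 1: o_1 = (-2.0000, -3.4641, 3.0000)
after link 2: o_2 = (-0.0179, -4.0311, 3.8660)

-0.018 -4.031 3.866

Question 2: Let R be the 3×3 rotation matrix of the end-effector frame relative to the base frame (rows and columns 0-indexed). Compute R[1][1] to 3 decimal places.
End-effector y-axis (col 1 of R) = (-0.8660,0.5000,-0.0000)
R[1][1] = 0.5000

0.500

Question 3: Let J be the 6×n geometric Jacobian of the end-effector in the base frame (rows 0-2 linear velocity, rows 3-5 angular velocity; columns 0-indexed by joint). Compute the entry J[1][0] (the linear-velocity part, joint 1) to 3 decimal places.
-0.018

axis z_0 = ẑ; lever o_n−o_0 = (-0.0179,-4.0311,3.8660)
cross product → J_v[:, 0] = (4.0311,-0.0179,0.0000)
J_ω[:, 0] = z_0
entry J[1][0] = -0.0179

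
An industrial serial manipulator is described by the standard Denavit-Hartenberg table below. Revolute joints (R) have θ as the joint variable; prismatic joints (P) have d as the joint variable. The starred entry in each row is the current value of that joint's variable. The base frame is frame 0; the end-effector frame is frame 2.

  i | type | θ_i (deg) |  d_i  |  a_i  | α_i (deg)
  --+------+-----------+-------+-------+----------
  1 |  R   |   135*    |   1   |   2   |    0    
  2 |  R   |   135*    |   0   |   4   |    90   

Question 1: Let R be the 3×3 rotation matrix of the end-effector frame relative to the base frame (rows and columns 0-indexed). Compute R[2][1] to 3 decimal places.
1.000

End-effector y-axis (col 1 of R) = (0.0000,-0.0000,1.0000)
R[2][1] = 1.0000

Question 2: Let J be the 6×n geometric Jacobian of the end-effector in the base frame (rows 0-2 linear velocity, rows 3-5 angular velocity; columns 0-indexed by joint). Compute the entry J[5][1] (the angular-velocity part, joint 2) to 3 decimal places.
axis z_1 = (0.0000,0.0000,1.0000); lever o_n−o_1 = (-0.0000,-4.0000,0.0000)
cross product → J_v[:, 1] = (4.0000,-0.0000,0.0000)
J_ω[:, 1] = z_1
entry J[5][1] = 1.0000

1.000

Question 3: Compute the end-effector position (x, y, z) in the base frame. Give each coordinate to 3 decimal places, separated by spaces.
after link 1: o_1 = (-1.4142, 1.4142, 1.0000)
after link 2: o_2 = (-1.4142, -2.5858, 1.0000)

-1.414 -2.586 1.000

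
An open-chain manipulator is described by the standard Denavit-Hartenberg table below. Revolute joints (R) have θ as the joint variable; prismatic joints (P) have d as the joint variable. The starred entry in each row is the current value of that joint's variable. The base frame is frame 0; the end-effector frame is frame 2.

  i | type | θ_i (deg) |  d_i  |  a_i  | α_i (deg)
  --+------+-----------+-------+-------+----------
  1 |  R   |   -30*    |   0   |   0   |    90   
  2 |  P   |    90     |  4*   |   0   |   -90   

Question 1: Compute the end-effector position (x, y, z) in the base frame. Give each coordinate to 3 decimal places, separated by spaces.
-2.000 -3.464 0.000

after link 1: o_1 = (0.0000, 0.0000, 0.0000)
after link 2: o_2 = (-2.0000, -3.4641, 0.0000)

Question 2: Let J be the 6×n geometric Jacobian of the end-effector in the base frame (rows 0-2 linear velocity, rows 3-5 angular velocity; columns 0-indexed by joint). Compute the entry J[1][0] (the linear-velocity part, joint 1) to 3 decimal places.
-2.000

axis z_0 = ẑ; lever o_n−o_0 = (-2.0000,-3.4641,0.0000)
cross product → J_v[:, 0] = (3.4641,-2.0000,0.0000)
J_ω[:, 0] = z_0
entry J[1][0] = -2.0000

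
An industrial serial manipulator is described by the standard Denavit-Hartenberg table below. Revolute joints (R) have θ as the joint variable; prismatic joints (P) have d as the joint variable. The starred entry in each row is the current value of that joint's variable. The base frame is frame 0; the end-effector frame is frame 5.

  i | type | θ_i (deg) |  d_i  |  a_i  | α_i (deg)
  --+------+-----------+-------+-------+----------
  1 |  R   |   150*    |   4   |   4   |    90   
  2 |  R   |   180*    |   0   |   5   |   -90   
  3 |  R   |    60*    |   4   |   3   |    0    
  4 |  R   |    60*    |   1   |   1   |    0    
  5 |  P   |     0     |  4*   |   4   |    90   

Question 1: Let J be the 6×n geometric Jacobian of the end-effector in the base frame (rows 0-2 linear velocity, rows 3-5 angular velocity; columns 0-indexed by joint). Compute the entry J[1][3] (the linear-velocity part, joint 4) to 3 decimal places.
axis z_3 = (0.0000,0.0000,-1.0000); lever o_n−o_3 = (-4.3301,-2.5000,-5.0000)
cross product → J_v[:, 3] = (-2.5000,4.3301,-0.0000)
J_ω[:, 3] = z_3
entry J[1][3] = 4.3301

4.330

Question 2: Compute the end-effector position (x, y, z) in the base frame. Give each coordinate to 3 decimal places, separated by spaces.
-3.464 -6.000 -5.000

after link 1: o_1 = (-3.4641, 2.0000, 4.0000)
after link 2: o_2 = (0.8660, -0.5000, 4.0000)
after link 3: o_3 = (0.8660, -3.5000, 0.0000)
after link 4: o_4 = (0.0000, -4.0000, -1.0000)
after link 5: o_5 = (-3.4641, -6.0000, -5.0000)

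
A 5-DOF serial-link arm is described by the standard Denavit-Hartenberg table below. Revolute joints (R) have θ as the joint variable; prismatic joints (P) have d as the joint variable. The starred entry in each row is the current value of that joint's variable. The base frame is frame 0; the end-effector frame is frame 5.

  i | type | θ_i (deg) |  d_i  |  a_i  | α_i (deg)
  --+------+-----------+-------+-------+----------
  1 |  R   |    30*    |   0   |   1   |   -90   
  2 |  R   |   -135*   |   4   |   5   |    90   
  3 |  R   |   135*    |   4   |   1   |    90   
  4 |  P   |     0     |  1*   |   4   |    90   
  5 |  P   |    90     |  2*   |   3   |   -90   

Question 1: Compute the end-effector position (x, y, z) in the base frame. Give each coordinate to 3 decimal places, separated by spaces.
after link 1: o_1 = (0.8660, 0.5000, 0.0000)
after link 2: o_2 = (-4.1958, 2.1963, 3.5355)
after link 3: o_3 = (-6.5659, 1.6445, 0.2071)
after link 4: o_4 = (-7.0346, 5.4564, -1.2929)
after link 5: o_5 = (-8.1695, 7.2506, 1.6213)

-8.170 7.251 1.621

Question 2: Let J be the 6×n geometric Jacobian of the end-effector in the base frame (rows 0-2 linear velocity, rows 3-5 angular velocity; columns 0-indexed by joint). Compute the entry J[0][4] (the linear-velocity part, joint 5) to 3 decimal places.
prismatic axis z_4 = (0.6124,0.3536,0.7071)
J_v[:, 4] = z_4; J_ω[:, 4] = (0,0,0)
entry J[0][4] = 0.6124

0.612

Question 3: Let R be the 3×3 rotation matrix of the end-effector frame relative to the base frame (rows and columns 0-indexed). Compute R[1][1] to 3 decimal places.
-0.354

End-effector y-axis (col 1 of R) = (-0.6124,-0.3536,-0.7071)
R[1][1] = -0.3536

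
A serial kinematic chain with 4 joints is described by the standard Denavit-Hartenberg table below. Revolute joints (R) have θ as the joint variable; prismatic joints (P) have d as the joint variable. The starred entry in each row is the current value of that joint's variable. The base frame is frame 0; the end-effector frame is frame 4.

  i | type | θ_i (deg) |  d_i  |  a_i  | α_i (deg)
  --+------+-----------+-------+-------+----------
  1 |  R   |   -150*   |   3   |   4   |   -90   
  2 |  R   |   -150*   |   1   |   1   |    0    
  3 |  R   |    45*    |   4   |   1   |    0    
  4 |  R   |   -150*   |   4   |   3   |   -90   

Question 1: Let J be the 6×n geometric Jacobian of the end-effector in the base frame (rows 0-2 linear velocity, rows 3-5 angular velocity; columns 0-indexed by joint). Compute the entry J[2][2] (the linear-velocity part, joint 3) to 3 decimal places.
axis z_2 = (0.5000,-0.8660,0.0000); lever o_n−o_2 = (4.8966,-6.4106,-1.9319)
cross product → J_v[:, 2] = (1.6730,0.9659,1.0353)
J_ω[:, 2] = z_2
entry J[2][2] = 1.0353

1.035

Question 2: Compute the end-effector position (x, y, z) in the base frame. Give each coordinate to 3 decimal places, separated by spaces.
2.682 -8.844 1.568

after link 1: o_1 = (-3.4641, -2.0000, 3.0000)
after link 2: o_2 = (-2.2141, -2.4330, 3.5000)
after link 3: o_3 = (0.0100, -5.7677, 4.4659)
after link 4: o_4 = (2.6825, -8.8436, 1.5681)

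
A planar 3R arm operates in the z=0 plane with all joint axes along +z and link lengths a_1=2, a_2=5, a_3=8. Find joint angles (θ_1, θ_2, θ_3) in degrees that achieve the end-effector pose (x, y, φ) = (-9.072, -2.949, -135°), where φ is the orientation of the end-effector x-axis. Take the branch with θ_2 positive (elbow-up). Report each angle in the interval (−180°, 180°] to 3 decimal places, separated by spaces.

wrist centre = target − a_3·(cos φ, sin φ) = (-3.4151, 2.7079)
cos θ_2 = (18.9957−2²−5²)/(2·2·5) = -0.5002; θ_2 = 120.0142° (elbow-up)
β = atan2(2.7079,-3.4151) = 141.5893°; ψ = atan2(4.3295,-0.5011) = 96.6018°
θ_1 = β − ψ = 44.9875°
θ_3 = φ − θ_1 − θ_2 = 59.9983° (wrapped to (-180°,180°])

44.987 120.014 59.998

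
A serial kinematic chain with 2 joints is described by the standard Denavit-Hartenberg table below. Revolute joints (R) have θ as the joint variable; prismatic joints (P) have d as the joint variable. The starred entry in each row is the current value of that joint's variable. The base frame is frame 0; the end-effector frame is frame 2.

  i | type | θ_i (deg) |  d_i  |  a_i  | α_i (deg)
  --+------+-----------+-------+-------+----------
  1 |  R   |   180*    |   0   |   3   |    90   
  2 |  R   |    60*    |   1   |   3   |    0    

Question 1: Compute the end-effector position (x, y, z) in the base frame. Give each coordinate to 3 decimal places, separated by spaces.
-4.500 1.000 2.598

after link 1: o_1 = (-3.0000, 0.0000, 0.0000)
after link 2: o_2 = (-4.5000, 1.0000, 2.5981)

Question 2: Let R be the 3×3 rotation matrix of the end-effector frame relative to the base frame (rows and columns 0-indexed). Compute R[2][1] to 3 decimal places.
End-effector y-axis (col 1 of R) = (0.8660,-0.0000,0.5000)
R[2][1] = 0.5000

0.500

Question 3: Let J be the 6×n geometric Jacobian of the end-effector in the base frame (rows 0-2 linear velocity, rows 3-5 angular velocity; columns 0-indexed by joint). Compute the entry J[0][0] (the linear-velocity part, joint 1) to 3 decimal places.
-1.000

axis z_0 = ẑ; lever o_n−o_0 = (-4.5000,1.0000,2.5981)
cross product → J_v[:, 0] = (-1.0000,-4.5000,0.0000)
J_ω[:, 0] = z_0
entry J[0][0] = -1.0000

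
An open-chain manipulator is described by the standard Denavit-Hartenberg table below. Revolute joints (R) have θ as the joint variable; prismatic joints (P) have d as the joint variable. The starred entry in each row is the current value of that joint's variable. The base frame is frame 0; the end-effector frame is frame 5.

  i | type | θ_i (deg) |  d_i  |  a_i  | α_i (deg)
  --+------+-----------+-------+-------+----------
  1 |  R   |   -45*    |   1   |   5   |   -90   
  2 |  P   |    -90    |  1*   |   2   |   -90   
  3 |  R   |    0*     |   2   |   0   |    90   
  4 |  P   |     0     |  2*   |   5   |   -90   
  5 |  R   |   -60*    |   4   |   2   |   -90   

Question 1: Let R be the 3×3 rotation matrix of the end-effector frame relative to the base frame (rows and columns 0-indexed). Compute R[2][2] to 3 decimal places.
End-effector z-axis (col 2 of R) = (-0.3536,-0.3536,0.8660)
R[2][2] = 0.8660

0.866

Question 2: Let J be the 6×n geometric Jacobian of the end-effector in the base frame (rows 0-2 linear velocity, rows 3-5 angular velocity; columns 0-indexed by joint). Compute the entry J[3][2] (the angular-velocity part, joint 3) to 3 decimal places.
axis z_2 = (0.7071,-0.7071,-0.0000); lever o_n−o_2 = (6.8816,-1.6037,6.0000)
cross product → J_v[:, 2] = (-4.2426,-4.2426,3.7321)
J_ω[:, 2] = z_2
entry J[3][2] = 0.7071

0.707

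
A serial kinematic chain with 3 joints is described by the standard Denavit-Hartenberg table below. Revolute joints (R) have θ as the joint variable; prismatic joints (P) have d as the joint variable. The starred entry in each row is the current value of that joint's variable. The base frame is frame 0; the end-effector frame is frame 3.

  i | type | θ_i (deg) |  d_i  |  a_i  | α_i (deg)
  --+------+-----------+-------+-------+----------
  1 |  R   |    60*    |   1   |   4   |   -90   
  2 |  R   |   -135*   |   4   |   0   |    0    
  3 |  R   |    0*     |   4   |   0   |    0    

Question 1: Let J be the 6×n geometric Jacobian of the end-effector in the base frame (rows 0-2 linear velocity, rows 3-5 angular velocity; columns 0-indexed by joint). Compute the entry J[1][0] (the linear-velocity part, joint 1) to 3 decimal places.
-4.928

axis z_0 = ẑ; lever o_n−o_0 = (-4.9282,7.4641,1.0000)
cross product → J_v[:, 0] = (-7.4641,-4.9282,0.0000)
J_ω[:, 0] = z_0
entry J[1][0] = -4.9282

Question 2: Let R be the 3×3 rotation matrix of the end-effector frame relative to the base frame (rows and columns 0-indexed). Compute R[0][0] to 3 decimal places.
End-effector x-axis (col 0 of R) = (-0.3536,-0.6124,0.7071)
R[0][0] = -0.3536

-0.354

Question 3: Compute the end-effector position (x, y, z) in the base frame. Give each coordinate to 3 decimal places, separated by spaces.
-4.928 7.464 1.000

after link 1: o_1 = (2.0000, 3.4641, 1.0000)
after link 2: o_2 = (-1.4641, 5.4641, 1.0000)
after link 3: o_3 = (-4.9282, 7.4641, 1.0000)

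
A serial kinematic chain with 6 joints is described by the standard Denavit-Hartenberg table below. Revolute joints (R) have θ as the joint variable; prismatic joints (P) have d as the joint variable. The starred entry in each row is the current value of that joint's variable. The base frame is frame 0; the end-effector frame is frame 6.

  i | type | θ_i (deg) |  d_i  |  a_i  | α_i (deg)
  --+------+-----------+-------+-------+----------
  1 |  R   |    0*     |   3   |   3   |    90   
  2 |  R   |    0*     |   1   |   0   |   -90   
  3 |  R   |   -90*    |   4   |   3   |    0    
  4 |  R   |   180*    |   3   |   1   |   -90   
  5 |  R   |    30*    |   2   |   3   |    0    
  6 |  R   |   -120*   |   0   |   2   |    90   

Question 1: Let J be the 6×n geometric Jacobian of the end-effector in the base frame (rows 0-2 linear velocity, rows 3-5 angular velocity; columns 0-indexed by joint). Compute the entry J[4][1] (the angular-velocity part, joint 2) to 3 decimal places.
axis z_1 = (0.0000,-1.0000,0.0000); lever o_n−o_1 = (-2.0000,-0.4019,7.5000)
cross product → J_v[:, 1] = (-7.5000,-0.0000,-2.0000)
J_ω[:, 1] = z_1
entry J[4][1] = -1.0000

-1.000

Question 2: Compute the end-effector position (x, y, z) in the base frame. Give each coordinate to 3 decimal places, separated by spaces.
1.000 -0.402 10.500

after link 1: o_1 = (3.0000, 0.0000, 3.0000)
after link 2: o_2 = (3.0000, -1.0000, 3.0000)
after link 3: o_3 = (3.0000, -4.0000, 7.0000)
after link 4: o_4 = (3.0000, -3.0000, 10.0000)
after link 5: o_5 = (1.0000, -0.4019, 8.5000)
after link 6: o_6 = (1.0000, -0.4019, 10.5000)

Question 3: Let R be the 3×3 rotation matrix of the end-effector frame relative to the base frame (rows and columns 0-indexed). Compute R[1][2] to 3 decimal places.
-1.000

End-effector z-axis (col 2 of R) = (-0.0000,-1.0000,0.0000)
R[1][2] = -1.0000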